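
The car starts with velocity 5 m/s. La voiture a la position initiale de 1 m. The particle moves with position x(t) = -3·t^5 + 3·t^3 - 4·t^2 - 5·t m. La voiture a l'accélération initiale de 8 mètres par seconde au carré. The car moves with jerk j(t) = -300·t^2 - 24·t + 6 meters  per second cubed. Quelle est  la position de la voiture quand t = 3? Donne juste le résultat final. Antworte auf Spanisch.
En t = 3, x = -1217.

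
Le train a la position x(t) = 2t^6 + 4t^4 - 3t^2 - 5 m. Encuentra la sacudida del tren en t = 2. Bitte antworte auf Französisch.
En partant de la position x(t) = 2·t^6 + 4·t^4 - 3·t^2 - 5, nous prenons 3 dérivées. En prenant d/dt de x(t), nous trouvons v(t) = 12·t^5 + 16·t^3 - 6·t. En prenant d/dt de v(t), nous trouvons a(t) = 60·t^4 + 48·t^2 - 6. En prenant d/dt de a(t), nous trouvons j(t) = 240·t^3 + 96·t. En utilisant j(t) = 240·t^3 + 96·t et en substituant t = 2, nous trouvons j = 2112.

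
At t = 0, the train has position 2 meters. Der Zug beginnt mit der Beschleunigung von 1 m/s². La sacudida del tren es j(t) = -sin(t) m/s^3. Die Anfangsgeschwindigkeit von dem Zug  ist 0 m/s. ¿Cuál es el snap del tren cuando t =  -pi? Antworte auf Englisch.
To solve this, we need to take 1 derivative of our jerk equation j(t) = -sin(t). Taking d/dt of j(t), we find s(t) = -cos(t). Using s(t) = -cos(t) and substituting t = -pi, we find s = 1.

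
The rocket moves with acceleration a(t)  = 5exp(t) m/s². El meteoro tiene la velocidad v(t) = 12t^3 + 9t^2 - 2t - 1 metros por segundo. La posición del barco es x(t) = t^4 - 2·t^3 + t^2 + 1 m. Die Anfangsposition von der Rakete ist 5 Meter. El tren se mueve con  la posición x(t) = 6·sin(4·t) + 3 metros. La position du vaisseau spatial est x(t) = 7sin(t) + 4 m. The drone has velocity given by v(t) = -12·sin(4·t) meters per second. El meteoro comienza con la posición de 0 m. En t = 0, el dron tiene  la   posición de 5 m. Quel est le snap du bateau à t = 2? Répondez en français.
Nous devons dériver notre équation de la position x(t) = t^4 - 2·t^3 + t^2 + 1 4 fois. En prenant d/dt de x(t), nous trouvons v(t) = 4·t^3 - 6·t^2 + 2·t. La dérivée de la vitesse donne l'accélération: a(t) = 12·t^2 - 12·t + 2. En dérivant l'accélération, nous obtenons le jerk: j(t) = 24·t - 12. En dérivant le jerk, nous obtenons le snap: s(t) = 24. De l'équation du snap s(t) = 24, nous substituons t = 2 pour obtenir s = 24.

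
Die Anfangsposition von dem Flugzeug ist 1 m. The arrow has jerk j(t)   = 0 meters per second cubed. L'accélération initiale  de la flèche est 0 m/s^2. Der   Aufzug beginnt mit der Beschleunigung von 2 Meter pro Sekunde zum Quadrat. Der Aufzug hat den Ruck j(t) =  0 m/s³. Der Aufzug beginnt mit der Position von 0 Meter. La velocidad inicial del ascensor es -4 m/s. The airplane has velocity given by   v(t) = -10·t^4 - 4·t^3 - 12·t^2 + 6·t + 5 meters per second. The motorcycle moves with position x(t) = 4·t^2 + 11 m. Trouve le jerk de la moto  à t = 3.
Nous devons dériver notre équation de la position x(t) = 4·t^2 + 11 3 fois. En dérivant la position, nous obtenons la vitesse: v(t) = 8·t. La dérivée de la vitesse donne l'accélération: a(t) = 8. En prenant d/dt de a(t), nous trouvons j(t) = 0. En utilisant j(t) = 0 et en substituant t = 3, nous trouvons j = 0.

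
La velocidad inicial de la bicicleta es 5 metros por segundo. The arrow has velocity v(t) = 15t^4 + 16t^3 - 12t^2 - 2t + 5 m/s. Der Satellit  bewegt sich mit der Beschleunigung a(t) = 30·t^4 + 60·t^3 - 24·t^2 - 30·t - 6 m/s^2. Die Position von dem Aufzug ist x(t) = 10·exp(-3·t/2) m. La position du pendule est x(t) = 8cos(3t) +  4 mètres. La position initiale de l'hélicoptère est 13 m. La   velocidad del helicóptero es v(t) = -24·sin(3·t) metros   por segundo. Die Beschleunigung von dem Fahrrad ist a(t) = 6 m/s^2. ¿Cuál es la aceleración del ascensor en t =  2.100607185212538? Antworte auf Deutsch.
Wir müssen unsere Gleichung für die Position x(t) = 10·exp(-3·t/2) 2-mal ableiten. Mit d/dt von x(t) finden wir v(t) = -15·exp(-3·t/2). Die Ableitung von der Geschwindigkeit ergibt die Beschleunigung: a(t) = 45·exp(-3·t/2)/2. Aus der Gleichung für die Beschleunigung a(t) = 45·exp(-3·t/2)/2, setzen wir t = 2.100607185212538 ein und erhalten a = 0.963295107036162.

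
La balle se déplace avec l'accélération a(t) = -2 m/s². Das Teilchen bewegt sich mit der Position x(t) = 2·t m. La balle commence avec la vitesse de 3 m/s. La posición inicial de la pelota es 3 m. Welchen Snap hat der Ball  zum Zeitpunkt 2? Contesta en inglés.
We must differentiate our acceleration equation a(t) = -2 2 times. Taking d/dt of a(t), we find j(t) = 0. The derivative of jerk gives snap: s(t) = 0. Using s(t) = 0 and substituting t = 2, we find s = 0.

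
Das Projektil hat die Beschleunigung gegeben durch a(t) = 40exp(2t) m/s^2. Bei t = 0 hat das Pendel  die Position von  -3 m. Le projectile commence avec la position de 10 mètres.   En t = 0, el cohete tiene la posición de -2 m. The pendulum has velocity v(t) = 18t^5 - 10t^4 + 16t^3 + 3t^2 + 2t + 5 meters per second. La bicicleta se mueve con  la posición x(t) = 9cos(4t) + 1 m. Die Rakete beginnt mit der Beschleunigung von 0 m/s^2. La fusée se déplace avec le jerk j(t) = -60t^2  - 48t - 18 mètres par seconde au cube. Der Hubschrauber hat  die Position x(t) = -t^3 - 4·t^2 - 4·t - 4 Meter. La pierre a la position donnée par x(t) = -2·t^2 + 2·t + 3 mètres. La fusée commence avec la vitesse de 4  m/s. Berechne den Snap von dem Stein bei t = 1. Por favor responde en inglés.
Starting from position x(t) = -2·t^2 + 2·t + 3, we take 4 derivatives. Taking d/dt of x(t), we find v(t) = 2 - 4·t. Taking d/dt of v(t), we find a(t) = -4. Differentiating acceleration, we get jerk: j(t) = 0. The derivative of jerk gives snap: s(t) = 0. We have snap s(t) = 0. Substituting t = 1: s(1) = 0.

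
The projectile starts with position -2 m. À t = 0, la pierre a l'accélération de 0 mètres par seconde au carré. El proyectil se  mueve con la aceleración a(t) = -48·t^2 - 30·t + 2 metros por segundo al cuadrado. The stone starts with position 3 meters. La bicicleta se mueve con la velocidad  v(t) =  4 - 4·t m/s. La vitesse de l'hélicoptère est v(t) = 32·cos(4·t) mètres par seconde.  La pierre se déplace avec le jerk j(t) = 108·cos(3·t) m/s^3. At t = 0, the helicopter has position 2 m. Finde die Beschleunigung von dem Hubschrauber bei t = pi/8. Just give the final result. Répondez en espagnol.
La aceleración en t = pi/8 es a = -128.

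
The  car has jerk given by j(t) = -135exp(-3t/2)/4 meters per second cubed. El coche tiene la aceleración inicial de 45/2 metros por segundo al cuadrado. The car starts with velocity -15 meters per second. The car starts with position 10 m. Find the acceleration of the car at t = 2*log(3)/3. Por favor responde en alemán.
Ausgehend von dem Ruck j(t) = -135·exp(-3·t/2)/4, nehmen wir 1 Stammfunktion. Mit ∫j(t)dt und Anwendung von a(0) = 45/2, finden wir a(t) = 45·exp(-3·t/2)/2. Wir haben die Beschleunigung a(t) = 45·exp(-3·t/2)/2. Durch Einsetzen von t = 2*log(3)/3: a(2*log(3)/3) = 15/2.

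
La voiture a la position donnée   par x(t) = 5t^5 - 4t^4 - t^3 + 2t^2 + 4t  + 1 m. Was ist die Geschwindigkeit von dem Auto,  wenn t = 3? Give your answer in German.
Ausgehend von der Position x(t) = 5·t^5 - 4·t^4 - t^3 + 2·t^2 + 4·t + 1, nehmen wir 1 Ableitung. Die Ableitung von der Position ergibt die Geschwindigkeit: v(t) = 25·t^4 - 16·t^3 - 3·t^2 + 4·t + 4. Mit v(t) = 25·t^4 - 16·t^3 - 3·t^2 + 4·t + 4 und Einsetzen von t = 3, finden wir v = 1582.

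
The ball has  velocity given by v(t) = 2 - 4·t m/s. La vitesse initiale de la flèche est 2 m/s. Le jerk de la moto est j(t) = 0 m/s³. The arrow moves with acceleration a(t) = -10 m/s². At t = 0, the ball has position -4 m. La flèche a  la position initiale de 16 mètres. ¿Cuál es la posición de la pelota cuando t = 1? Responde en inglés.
We must find the integral of our velocity equation v(t) = 2 - 4·t 1 time. Taking ∫v(t)dt and applying x(0) = -4, we find x(t) = -2·t^2 + 2·t - 4. Using x(t) = -2·t^2 + 2·t - 4 and substituting t = 1, we find x = -4.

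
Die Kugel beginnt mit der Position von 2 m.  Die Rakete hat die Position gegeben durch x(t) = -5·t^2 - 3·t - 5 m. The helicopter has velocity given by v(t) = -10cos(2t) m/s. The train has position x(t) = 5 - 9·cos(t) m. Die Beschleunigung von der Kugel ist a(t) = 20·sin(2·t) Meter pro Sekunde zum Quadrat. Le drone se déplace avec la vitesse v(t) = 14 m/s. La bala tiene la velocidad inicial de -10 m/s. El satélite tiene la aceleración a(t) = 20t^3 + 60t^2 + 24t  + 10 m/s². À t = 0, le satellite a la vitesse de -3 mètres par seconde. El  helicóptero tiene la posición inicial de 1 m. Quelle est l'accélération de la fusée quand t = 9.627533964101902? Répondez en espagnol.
Debemos derivar nuestra ecuación de la posición x(t) = -5·t^2 - 3·t - 5 2 veces. Tomando d/dt de x(t), encontramos v(t) = -10·t - 3. Tomando d/dt de v(t), encontramos a(t) = -10. De la ecuación de la aceleración a(t) = -10, sustituimos t = 9.627533964101902 para obtener a = -10.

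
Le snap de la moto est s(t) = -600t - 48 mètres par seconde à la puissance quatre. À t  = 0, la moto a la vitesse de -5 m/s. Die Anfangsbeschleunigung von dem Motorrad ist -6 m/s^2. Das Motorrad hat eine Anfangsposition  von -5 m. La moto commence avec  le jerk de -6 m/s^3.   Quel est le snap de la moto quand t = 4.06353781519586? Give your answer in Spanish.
Tenemos el snap s(t) = -600·t - 48. Sustituyendo t = 4.06353781519586: s(4.06353781519586) = -2486.12268911752.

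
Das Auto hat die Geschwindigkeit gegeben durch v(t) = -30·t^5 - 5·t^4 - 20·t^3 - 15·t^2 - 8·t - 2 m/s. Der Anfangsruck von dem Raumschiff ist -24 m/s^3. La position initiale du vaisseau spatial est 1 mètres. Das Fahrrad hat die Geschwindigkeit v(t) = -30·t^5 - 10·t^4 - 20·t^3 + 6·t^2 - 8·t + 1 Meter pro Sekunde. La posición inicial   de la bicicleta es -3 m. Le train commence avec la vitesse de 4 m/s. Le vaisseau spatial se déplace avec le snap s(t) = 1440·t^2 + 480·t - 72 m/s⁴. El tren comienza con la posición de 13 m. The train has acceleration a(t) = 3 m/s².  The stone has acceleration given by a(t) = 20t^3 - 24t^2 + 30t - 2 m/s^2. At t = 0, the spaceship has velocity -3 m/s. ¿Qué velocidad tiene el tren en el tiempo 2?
Debemos encontrar la antiderivada de nuestra ecuación de la aceleración a(t) = 3 1 vez. La antiderivada de la aceleración, con v(0) = 4, da la velocidad: v(t) = 3·t + 4. Tenemos la velocidad v(t) = 3·t + 4. Sustituyendo t = 2: v(2) = 10.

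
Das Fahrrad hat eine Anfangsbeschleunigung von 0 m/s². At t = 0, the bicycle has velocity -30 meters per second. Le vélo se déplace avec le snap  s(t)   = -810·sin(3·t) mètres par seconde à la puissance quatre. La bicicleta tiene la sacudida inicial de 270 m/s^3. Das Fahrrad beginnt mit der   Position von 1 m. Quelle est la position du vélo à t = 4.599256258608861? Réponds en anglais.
We must find the antiderivative of our snap equation s(t) = -810·sin(3·t) 4 times. Finding the antiderivative of s(t) and using j(0) = 270: j(t) = 270·cos(3·t). Taking ∫j(t)dt and applying a(0) = 0, we find a(t) = 90·sin(3·t). The antiderivative of acceleration is velocity. Using v(0) = -30, we get v(t) = -30·cos(3·t). The antiderivative of velocity is position. Using x(0) = 1, we get x(t) = 1 - 10·sin(3·t). Using x(t) = 1 - 10·sin(3·t) and substituting t = 4.599256258608861, we find x = -8.42955198875907.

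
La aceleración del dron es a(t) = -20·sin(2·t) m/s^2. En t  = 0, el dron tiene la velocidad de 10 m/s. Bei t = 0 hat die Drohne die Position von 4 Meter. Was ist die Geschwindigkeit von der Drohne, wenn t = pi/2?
Wir müssen die Stammfunktion unserer Gleichung für die Beschleunigung a(t) = -20·sin(2·t) 1-mal finden. Mit ∫a(t)dt und Anwendung von v(0) = 10, finden wir v(t) = 10·cos(2·t). Wir haben die Geschwindigkeit v(t) = 10·cos(2·t). Durch Einsetzen von t = pi/2: v(pi/2) = -10.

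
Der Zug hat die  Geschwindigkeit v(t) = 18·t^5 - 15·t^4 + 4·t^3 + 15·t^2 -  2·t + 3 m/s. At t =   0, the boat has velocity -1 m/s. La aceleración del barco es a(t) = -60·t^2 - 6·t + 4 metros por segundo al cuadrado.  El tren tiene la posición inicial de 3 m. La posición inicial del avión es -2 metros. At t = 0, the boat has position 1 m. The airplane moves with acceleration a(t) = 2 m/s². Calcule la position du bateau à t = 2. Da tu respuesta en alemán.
Um dies zu lösen, müssen wir 2 Integrale unserer Gleichung für die Beschleunigung a(t) = -60·t^2 - 6·t + 4 finden. Mit ∫a(t)dt und Anwendung von v(0) = -1, finden wir v(t) = -20·t^3 - 3·t^2 + 4·t - 1. Durch Integration von der Geschwindigkeit und Verwendung der Anfangsbedingung x(0) = 1, erhalten wir x(t) = -5·t^4 - t^3 + 2·t^2 - t + 1. Mit x(t) = -5·t^4 - t^3 + 2·t^2 - t + 1 und Einsetzen von t = 2, finden wir x = -81.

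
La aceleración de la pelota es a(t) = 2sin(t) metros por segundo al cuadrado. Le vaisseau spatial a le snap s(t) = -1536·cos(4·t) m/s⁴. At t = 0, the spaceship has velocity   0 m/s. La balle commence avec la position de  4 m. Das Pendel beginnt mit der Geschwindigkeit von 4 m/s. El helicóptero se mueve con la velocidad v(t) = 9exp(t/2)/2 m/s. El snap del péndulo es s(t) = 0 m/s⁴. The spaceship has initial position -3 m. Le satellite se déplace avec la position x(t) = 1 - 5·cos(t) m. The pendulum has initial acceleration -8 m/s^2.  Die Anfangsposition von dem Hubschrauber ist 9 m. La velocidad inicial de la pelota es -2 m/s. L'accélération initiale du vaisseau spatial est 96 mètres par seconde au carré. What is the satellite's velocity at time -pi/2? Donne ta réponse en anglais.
To solve this, we need to take 1 derivative of our position equation x(t) = 1 - 5·cos(t). The derivative of position gives velocity: v(t) = 5·sin(t). From the given velocity equation v(t) = 5·sin(t), we substitute t = -pi/2 to get v = -5.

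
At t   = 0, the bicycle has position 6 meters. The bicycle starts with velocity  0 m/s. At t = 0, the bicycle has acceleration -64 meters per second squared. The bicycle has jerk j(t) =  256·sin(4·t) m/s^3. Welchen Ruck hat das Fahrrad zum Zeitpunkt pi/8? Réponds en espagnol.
Tenemos la sacudida j(t) = 256·sin(4·t). Sustituyendo t = pi/8: j(pi/8) = 256.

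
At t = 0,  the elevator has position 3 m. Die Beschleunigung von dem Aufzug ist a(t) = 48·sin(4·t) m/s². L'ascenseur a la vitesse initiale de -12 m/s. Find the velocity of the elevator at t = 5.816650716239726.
We need to integrate our acceleration equation a(t) = 48·sin(4·t) 1 time. The antiderivative of acceleration, with v(0) = -12, gives velocity: v(t) = -12·cos(4·t). Using v(t) = -12·cos(4·t) and substituting t = 5.816650716239726, we find v = 3.49280513773161.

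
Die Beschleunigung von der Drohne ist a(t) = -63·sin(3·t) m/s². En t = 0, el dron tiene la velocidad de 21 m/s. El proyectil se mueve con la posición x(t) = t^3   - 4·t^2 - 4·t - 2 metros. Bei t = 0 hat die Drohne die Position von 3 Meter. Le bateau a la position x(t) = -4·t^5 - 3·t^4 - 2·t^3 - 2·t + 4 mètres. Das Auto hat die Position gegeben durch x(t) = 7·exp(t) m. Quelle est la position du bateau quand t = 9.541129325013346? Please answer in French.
De l'équation de la position x(t) = -4·t^5 - 3·t^4 - 2·t^3 - 2·t + 4, nous substituons t = 9.541129325013346 pour obtenir x = -342883.962211431.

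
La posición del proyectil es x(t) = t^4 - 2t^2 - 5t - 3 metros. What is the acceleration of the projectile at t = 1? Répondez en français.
Nous devons dériver notre équation de la position x(t) = t^4 - 2·t^2 - 5·t - 3 2 fois. En dérivant la position, nous obtenons la vitesse: v(t) = 4·t^3 - 4·t - 5. En prenant d/dt de v(t), nous trouvons a(t) = 12·t^2 - 4. Nous avons l'accélération a(t) = 12·t^2 - 4. En substituant t = 1: a(1) = 8.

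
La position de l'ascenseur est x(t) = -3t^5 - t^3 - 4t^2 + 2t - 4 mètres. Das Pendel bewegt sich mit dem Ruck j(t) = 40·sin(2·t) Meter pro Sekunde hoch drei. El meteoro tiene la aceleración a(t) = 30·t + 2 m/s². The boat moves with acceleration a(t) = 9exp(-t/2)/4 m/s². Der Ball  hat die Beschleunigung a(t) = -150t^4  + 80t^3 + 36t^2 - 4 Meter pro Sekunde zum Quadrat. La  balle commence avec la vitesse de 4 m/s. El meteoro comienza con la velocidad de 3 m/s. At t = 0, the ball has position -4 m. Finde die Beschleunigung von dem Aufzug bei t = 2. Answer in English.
Starting from position x(t) = -3·t^5 - t^3 - 4·t^2 + 2·t - 4, we take 2 derivatives. The derivative of position gives velocity: v(t) = -15·t^4 - 3·t^2 - 8·t + 2. Taking d/dt of v(t), we find a(t) = -60·t^3 - 6·t - 8. Using a(t) = -60·t^3 - 6·t - 8 and substituting t = 2, we find a = -500.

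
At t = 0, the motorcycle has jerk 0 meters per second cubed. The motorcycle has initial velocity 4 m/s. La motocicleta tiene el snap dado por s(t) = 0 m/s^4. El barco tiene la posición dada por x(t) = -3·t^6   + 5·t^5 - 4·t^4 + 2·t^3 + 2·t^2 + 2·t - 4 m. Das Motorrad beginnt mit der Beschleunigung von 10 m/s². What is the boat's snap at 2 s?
We must differentiate our position equation x(t) = -3·t^6 + 5·t^5 - 4·t^4 + 2·t^3 + 2·t^2 + 2·t - 4 4 times. Differentiating position, we get velocity: v(t) = -18·t^5 + 25·t^4 - 16·t^3 + 6·t^2 + 4·t + 2. Differentiating velocity, we get acceleration: a(t) = -90·t^4 + 100·t^3 - 48·t^2 + 12·t + 4. Taking d/dt of a(t), we find j(t) = -360·t^3 + 300·t^2 - 96·t + 12. The derivative of jerk gives snap: s(t) = -1080·t^2 + 600·t - 96. Using s(t) = -1080·t^2 + 600·t - 96 and substituting t = 2, we find s = -3216.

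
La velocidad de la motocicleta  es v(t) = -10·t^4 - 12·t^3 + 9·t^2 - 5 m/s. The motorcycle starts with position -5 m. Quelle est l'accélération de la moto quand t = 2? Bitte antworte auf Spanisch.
Para resolver esto, necesitamos tomar 1 derivada de nuestra ecuación de la velocidad v(t) = -10·t^4 - 12·t^3 + 9·t^2 - 5. La derivada de la velocidad da la aceleración: a(t) = -40·t^3 - 36·t^2 + 18·t. De la ecuación de la aceleración a(t) = -40·t^3 - 36·t^2 + 18·t, sustituimos t = 2 para obtener a = -428.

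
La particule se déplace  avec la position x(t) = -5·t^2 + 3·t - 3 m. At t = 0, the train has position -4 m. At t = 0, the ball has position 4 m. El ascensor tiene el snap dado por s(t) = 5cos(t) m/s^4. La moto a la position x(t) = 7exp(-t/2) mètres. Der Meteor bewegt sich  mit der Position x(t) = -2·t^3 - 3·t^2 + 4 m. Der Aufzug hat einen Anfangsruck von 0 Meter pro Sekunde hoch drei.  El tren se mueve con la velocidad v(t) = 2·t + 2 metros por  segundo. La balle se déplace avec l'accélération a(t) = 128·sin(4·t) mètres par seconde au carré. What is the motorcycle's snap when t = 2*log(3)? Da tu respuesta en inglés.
We must differentiate our position equation x(t) = 7·exp(-t/2) 4 times. Taking d/dt of x(t), we find v(t) = -7·exp(-t/2)/2. Differentiating velocity, we get acceleration: a(t) = 7·exp(-t/2)/4. The derivative of acceleration gives jerk: j(t) = -7·exp(-t/2)/8. Taking d/dt of j(t), we find s(t) = 7·exp(-t/2)/16. Using s(t) = 7·exp(-t/2)/16 and substituting t = 2*log(3), we find s = 7/48.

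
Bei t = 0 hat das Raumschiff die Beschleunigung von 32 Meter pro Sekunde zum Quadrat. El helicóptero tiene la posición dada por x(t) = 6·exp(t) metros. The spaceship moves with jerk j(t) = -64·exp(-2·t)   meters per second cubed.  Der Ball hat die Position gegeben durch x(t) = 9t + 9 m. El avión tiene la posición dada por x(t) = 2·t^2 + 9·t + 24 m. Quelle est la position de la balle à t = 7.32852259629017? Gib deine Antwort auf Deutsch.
Wir haben die Position x(t) = 9·t + 9. Durch Einsetzen von t = 7.32852259629017: x(7.32852259629017) = 74.9567033666115.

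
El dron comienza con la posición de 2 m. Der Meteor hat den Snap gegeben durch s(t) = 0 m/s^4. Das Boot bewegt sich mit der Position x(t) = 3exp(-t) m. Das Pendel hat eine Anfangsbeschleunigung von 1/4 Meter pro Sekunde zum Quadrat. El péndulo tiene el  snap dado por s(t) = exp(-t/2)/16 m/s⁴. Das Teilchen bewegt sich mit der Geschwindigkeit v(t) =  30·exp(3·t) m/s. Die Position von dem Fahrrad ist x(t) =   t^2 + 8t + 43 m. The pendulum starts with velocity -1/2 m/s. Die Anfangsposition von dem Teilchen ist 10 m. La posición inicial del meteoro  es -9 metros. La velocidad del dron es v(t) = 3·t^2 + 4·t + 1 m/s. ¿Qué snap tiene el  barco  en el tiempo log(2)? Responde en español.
Para resolver esto, necesitamos tomar 4 derivadas de nuestra ecuación de la posición x(t) = 3·exp(-t). Tomando d/dt de x(t), encontramos v(t) = -3·exp(-t). La derivada de la velocidad da la aceleración: a(t) = 3·exp(-t). Derivando la aceleración, obtenemos la sacudida: j(t) = -3·exp(-t). Tomando d/dt de j(t), encontramos s(t) = 3·exp(-t). De la ecuación del snap s(t) = 3·exp(-t), sustituimos t = log(2) para obtener s = 3/2.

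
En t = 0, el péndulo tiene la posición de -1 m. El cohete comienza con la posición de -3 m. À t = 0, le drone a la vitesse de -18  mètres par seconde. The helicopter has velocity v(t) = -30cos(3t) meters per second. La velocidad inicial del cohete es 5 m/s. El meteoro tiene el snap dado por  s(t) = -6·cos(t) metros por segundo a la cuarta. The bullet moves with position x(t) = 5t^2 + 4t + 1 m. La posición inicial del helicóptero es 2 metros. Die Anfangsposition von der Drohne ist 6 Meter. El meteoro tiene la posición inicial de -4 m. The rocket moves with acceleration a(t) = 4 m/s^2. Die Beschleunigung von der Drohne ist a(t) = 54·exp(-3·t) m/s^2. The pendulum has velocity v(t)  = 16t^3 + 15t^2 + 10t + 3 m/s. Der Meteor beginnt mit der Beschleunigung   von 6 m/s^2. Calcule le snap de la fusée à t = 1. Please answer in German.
Wir müssen unsere Gleichung für die Beschleunigung a(t) = 4 2-mal ableiten. Durch Ableiten von der Beschleunigung erhalten wir den Ruck: j(t) = 0. Durch Ableiten von dem Ruck erhalten wir den Snap: s(t) = 0. Mit s(t) = 0 und Einsetzen von t = 1, finden wir s = 0.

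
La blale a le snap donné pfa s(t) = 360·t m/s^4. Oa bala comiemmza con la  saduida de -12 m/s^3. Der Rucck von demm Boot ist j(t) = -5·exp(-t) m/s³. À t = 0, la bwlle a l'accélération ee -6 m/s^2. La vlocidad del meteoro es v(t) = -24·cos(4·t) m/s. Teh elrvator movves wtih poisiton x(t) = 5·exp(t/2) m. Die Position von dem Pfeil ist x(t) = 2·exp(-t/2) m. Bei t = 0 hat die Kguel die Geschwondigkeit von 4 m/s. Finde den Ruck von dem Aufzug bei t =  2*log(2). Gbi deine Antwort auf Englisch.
Starting from position x(t) = 5·exp(t/2), we take 3 derivatives. Taking d/dt of x(t), we find v(t) = 5·exp(t/2)/2. Taking d/dt of v(t), we find a(t) = 5·exp(t/2)/4. The derivative of acceleration gives jerk: j(t) = 5·exp(t/2)/8. We have jerk j(t) = 5·exp(t/2)/8. Substituting t = 2*log(2): j(2*log(2)) = 5/4.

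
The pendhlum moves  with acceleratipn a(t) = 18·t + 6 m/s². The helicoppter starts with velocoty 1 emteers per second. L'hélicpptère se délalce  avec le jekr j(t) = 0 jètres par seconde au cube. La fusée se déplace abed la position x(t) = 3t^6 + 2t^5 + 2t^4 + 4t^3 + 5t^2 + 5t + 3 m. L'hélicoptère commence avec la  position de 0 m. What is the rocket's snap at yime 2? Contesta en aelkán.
Um dies zu lösen, müssen wir 4 Ableitungen unserer Gleichung für die Position x(t) = 3·t^6 + 2·t^5 + 2·t^4 + 4·t^3 + 5·t^2 + 5·t + 3 nehmen. Die Ableitung von der Position ergibt die Geschwindigkeit: v(t) = 18·t^5 + 10·t^4 + 8·t^3 + 12·t^2 + 10·t + 5. Die Ableitung von der Geschwindigkeit ergibt die Beschleunigung: a(t) = 90·t^4 + 40·t^3 + 24·t^2 + 24·t + 10. Die Ableitung von der Beschleunigung ergibt den Ruck: j(t) = 360·t^3 + 120·t^2 + 48·t + 24. Mit d/dt von j(t) finden wir s(t) = 1080·t^2 + 240·t + 48. Aus der Gleichung für den Snap s(t) = 1080·t^2 + 240·t + 48, setzen wir t = 2 ein und erhalten s = 4848.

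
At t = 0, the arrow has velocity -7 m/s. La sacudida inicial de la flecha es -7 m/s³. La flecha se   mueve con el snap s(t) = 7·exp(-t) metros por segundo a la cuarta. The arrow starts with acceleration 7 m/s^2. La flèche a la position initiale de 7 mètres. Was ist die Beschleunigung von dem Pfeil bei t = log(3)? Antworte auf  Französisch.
Pour résoudre ceci, nous devons prendre 2 primitives de notre équation du snap s(t) = 7·exp(-t). L'intégrale du snap, avec j(0) = -7, donne le jerk: j(t) = -7·exp(-t). En prenant ∫j(t)dt et en appliquant a(0) = 7, nous trouvons a(t) = 7·exp(-t). De l'équation de l'accélération a(t) = 7·exp(-t), nous substituons t = log(3) pour obtenir a = 7/3.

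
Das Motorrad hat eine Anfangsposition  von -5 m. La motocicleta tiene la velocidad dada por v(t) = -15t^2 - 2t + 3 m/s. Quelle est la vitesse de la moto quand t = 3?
En utilisant v(t) = -15·t^2 - 2·t + 3 et en substituant t = 3, nous trouvons v = -138.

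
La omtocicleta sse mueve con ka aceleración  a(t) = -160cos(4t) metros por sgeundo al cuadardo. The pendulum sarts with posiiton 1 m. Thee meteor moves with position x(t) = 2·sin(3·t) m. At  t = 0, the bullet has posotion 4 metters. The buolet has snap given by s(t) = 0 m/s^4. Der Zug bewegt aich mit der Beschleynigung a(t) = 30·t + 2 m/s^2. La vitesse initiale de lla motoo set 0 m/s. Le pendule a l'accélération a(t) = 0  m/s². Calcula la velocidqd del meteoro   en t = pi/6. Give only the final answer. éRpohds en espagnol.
En t = pi/6, v = 0.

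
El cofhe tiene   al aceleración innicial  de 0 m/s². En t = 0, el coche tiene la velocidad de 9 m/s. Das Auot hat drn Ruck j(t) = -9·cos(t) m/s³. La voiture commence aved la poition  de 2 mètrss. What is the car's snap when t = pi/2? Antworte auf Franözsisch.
En partant du jerk j(t) = -9·cos(t), nous prenons 1 dérivée. En dérivant le jerk, nous obtenons le snap: s(t) = 9·sin(t). En utilisant s(t) = 9·sin(t) et en substituant t = pi/2, nous trouvons s = 9.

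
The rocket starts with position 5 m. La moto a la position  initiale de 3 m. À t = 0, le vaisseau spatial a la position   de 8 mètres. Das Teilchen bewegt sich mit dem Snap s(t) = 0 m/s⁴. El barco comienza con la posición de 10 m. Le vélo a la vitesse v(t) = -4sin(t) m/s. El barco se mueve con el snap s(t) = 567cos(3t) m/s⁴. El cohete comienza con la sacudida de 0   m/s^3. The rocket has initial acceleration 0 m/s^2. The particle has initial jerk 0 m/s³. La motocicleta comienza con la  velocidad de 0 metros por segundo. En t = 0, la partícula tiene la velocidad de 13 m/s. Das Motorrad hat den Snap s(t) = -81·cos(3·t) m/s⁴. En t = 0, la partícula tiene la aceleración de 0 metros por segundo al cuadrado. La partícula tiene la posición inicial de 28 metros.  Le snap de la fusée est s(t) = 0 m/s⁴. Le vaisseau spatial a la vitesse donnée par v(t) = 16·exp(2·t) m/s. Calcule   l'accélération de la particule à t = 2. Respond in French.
Nous devons trouver la primitive de notre équation du snap s(t) = 0 2 fois. La primitive du snap, avec j(0) = 0, donne le jerk: j(t) = 0. En intégrant le jerk et en utilisant la condition initiale a(0) = 0, nous obtenons a(t) = 0. De l'équation de l'accélération a(t) = 0, nous substituons t = 2 pour obtenir a = 0.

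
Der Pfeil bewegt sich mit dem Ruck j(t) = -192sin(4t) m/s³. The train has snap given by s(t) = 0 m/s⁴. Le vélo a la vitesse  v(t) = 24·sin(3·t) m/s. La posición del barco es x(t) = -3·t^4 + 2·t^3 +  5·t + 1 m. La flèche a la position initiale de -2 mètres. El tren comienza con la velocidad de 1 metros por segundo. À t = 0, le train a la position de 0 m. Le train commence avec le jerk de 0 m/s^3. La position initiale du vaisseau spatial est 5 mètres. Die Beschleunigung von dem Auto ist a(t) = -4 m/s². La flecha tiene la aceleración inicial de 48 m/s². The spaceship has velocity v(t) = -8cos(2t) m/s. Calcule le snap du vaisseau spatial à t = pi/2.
Nous devons dériver notre équation de la vitesse v(t) = -8·cos(2·t) 3 fois. En dérivant la vitesse, nous obtenons l'accélération: a(t) = 16·sin(2·t). La dérivée de l'accélération donne le jerk: j(t) = 32·cos(2·t). En prenant d/dt de j(t), nous trouvons s(t) = -64·sin(2·t). De l'équation du snap s(t) = -64·sin(2·t), nous substituons t = pi/2 pour obtenir s = 0.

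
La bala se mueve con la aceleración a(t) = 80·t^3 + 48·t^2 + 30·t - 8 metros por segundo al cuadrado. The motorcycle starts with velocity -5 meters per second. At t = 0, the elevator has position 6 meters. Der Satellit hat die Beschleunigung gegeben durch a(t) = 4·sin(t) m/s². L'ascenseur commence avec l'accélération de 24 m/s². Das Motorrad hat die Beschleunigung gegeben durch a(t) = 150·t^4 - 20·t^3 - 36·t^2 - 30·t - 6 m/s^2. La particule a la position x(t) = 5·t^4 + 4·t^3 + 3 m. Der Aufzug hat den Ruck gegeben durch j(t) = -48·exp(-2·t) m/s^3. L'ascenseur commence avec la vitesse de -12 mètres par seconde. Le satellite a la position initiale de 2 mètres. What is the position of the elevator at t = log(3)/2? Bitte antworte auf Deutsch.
Wir müssen unsere Gleichung für den Ruck j(t) = -48·exp(-2·t) 3-mal integrieren. Mit ∫j(t)dt und Anwendung von a(0) = 24, finden wir a(t) = 24·exp(-2·t). Mit ∫a(t)dt und Anwendung von v(0) = -12, finden wir v(t) = -12·exp(-2·t). Das Integral von der Geschwindigkeit, mit x(0) = 6, ergibt die Position: x(t) = 6·exp(-2·t). Aus der Gleichung für die Position x(t) = 6·exp(-2·t), setzen wir t = log(3)/2 ein und erhalten x = 2.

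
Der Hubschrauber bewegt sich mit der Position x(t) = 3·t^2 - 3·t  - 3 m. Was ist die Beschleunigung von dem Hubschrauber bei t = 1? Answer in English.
Starting from position x(t) = 3·t^2 - 3·t - 3, we take 2 derivatives. Taking d/dt of x(t), we find v(t) = 6·t - 3. The derivative of velocity gives acceleration: a(t) = 6. From the given acceleration equation a(t) = 6, we substitute t = 1 to get a = 6.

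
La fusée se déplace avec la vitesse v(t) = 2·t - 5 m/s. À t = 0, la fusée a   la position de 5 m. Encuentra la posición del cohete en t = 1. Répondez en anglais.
To solve this, we need to take 1 integral of our velocity equation v(t) = 2·t - 5. Finding the integral of v(t) and using x(0) = 5: x(t) = t^2 - 5·t + 5. Using x(t) = t^2 - 5·t + 5 and substituting t = 1, we find x = 1.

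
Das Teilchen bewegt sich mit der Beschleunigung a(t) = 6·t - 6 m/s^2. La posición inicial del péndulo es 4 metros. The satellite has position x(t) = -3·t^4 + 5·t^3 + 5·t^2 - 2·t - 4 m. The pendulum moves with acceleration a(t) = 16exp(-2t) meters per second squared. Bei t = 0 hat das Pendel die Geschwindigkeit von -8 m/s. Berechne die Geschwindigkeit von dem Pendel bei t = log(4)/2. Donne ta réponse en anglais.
To solve this, we need to take 1 integral of our acceleration equation a(t) = 16·exp(-2·t). Integrating acceleration and using the initial condition v(0) = -8, we get v(t) = -8·exp(-2·t). We have velocity v(t) = -8·exp(-2·t). Substituting t = log(4)/2: v(log(4)/2) = -2.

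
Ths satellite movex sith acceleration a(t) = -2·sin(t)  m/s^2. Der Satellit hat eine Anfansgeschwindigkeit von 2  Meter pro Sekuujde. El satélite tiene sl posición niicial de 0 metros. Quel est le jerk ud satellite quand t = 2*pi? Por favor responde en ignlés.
Starting from acceleration a(t) = -2·sin(t), we take 1 derivative. Taking d/dt of a(t), we find j(t) = -2·cos(t). From the given jerk equation j(t) = -2·cos(t), we substitute t = 2*pi to get j = -2.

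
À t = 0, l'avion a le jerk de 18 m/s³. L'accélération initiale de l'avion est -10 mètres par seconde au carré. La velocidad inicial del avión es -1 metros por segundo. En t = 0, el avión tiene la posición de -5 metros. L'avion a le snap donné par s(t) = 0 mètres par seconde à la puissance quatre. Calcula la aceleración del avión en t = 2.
Para resolver esto, necesitamos tomar 2 integrales de nuestra ecuación del snap s(t) = 0. Integrando el snap y usando la condición inicial j(0) = 18, obtenemos j(t) = 18. La integral de la sacudida es la aceleración. Usando a(0) = -10, obtenemos a(t) = 18·t - 10. De la ecuación de la aceleración a(t) = 18·t - 10, sustituimos t = 2 para obtener a = 26.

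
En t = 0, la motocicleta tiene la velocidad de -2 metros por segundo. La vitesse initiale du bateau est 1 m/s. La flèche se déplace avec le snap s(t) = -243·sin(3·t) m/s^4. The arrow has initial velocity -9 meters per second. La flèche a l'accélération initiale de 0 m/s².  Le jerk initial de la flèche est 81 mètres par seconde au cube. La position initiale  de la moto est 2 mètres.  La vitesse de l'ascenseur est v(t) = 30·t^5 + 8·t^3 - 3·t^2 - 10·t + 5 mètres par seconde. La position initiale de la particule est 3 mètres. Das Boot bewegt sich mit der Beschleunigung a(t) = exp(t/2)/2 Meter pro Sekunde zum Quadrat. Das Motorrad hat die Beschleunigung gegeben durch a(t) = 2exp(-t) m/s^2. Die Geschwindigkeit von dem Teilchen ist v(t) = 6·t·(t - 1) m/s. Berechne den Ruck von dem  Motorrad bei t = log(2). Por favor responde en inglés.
To solve this, we need to take 1 derivative of our acceleration equation a(t) = 2·exp(-t). Differentiating acceleration, we get jerk: j(t) = -2·exp(-t). Using j(t) = -2·exp(-t) and substituting t = log(2), we find j = -1.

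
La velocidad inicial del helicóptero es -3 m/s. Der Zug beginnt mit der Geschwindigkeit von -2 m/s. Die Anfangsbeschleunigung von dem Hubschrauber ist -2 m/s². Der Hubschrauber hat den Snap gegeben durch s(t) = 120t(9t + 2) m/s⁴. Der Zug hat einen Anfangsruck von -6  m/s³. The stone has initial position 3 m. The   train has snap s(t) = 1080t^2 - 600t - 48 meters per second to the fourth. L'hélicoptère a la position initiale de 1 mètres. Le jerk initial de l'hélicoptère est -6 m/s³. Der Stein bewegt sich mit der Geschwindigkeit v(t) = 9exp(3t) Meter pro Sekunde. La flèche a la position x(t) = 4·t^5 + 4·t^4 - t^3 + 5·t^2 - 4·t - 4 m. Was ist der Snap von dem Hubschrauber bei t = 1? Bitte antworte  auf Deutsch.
Aus der Gleichung für den Snap s(t) = 120·t·(9·t + 2), setzen wir t = 1 ein und erhalten s = 1320.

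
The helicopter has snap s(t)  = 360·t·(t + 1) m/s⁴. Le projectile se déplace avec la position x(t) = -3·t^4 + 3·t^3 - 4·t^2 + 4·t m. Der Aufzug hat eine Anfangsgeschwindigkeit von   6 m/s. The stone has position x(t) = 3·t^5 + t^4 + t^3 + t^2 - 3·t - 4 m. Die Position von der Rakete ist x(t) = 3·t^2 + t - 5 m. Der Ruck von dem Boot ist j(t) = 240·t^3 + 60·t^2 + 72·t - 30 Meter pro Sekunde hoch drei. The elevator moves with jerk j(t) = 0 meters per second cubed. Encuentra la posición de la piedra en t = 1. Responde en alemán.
Aus der Gleichung für die Position x(t) = 3·t^5 + t^4 + t^3 + t^2 - 3·t - 4, setzen wir t = 1 ein und erhalten x = -1.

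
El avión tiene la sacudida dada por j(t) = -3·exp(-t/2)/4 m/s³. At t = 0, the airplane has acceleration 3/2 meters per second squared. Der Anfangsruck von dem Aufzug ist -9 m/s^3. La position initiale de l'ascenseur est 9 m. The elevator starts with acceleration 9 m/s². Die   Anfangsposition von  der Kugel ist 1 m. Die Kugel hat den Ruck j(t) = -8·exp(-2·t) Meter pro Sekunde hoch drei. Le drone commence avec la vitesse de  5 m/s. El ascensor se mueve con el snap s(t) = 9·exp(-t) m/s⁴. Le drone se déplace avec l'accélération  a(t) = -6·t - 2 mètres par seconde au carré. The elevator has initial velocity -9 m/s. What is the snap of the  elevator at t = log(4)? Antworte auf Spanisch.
Tenemos el snap s(t) = 9·exp(-t). Sustituyendo t = log(4): s(log(4)) = 9/4.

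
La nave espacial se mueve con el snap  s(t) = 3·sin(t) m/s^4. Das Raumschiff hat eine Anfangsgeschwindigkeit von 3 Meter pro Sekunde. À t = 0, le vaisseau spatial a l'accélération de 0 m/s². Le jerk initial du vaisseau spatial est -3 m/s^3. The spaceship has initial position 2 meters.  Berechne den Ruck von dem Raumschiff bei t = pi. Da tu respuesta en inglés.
Starting from snap s(t) = 3·sin(t), we take 1 antiderivative. Integrating snap and using the initial condition j(0) = -3, we get j(t) = -3·cos(t). From the given jerk equation j(t) = -3·cos(t), we substitute t = pi to get j = 3.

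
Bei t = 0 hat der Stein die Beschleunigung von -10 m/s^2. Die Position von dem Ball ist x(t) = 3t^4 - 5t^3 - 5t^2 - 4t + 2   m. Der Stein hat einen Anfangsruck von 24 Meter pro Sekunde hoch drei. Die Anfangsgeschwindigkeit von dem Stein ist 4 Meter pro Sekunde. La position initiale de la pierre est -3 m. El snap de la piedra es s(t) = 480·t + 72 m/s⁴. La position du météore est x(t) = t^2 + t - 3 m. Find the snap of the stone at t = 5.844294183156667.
Using s(t) = 480·t + 72 and substituting t = 5.844294183156667, we find s = 2877.26120791520.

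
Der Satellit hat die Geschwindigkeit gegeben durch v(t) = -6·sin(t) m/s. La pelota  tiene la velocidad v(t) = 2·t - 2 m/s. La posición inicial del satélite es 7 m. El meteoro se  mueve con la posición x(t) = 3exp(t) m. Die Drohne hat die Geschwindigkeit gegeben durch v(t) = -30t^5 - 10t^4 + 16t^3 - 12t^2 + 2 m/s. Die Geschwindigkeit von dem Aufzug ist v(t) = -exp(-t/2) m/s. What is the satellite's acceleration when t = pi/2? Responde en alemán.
Ausgehend von der Geschwindigkeit v(t) = -6·sin(t), nehmen wir 1 Ableitung. Mit d/dt von v(t) finden wir a(t) = -6·cos(t). Aus der Gleichung für die Beschleunigung a(t) = -6·cos(t), setzen wir t = pi/2 ein und erhalten a = 0.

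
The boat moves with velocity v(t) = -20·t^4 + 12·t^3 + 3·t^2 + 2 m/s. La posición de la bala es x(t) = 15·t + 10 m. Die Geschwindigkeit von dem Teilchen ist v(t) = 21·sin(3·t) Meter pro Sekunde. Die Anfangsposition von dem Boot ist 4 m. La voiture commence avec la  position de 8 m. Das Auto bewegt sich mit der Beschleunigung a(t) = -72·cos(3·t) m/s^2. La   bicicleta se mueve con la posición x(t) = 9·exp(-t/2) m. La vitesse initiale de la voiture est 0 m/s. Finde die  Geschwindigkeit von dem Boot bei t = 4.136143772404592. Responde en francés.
De l'équation de la vitesse v(t) = -20·t^4 + 12·t^3 + 3·t^2 + 2, nous substituons t = 4.136143772404592 pour obtenir v = -4951.01672220135.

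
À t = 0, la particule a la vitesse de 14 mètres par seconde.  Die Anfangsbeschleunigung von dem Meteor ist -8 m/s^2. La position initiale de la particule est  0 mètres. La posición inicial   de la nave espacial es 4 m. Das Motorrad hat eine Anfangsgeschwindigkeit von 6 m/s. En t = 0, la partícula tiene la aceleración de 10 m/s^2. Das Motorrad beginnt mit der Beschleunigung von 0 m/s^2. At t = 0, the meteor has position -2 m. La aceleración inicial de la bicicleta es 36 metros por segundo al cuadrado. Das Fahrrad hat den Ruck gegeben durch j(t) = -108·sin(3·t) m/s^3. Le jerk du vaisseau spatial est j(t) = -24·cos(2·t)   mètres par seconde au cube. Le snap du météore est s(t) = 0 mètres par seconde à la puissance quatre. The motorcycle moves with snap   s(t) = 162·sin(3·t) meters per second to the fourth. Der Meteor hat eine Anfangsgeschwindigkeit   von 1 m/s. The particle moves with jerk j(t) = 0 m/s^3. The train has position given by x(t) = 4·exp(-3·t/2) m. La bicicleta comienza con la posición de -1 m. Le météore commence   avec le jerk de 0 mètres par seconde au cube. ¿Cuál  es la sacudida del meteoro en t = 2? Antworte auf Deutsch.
Ausgehend von dem Snap s(t) = 0, nehmen wir 1 Integral. Das Integral von dem Snap, mit j(0) = 0, ergibt den Ruck: j(t) = 0. Wir haben den Ruck j(t) = 0. Durch Einsetzen von t = 2: j(2) = 0.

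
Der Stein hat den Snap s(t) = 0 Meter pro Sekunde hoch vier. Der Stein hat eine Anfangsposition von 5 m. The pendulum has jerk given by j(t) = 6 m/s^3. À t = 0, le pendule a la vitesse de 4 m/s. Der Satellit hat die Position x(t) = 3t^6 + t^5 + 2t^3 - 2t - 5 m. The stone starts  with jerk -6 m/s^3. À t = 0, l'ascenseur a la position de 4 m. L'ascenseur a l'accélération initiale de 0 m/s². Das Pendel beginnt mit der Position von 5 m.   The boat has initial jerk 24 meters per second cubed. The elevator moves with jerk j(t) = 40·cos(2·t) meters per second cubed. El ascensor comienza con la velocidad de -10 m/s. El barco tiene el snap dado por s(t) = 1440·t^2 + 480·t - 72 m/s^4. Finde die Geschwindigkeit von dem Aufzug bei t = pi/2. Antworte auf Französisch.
Nous devons trouver la primitive de notre équation du jerk j(t) = 40·cos(2·t) 2 fois. La primitive du jerk est l'accélération. En utilisant a(0) = 0, nous obtenons a(t) = 20·sin(2·t). En intégrant l'accélération et en utilisant la condition initiale v(0) = -10, nous obtenons v(t) = -10·cos(2·t). De l'équation de la vitesse v(t) = -10·cos(2·t), nous substituons t = pi/2 pour obtenir v = 10.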